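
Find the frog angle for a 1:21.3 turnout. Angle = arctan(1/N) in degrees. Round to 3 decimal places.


1/N = 1/21.3 = 0.046948
angle = arctan(0.046948) = 0.046914 rad
angle = 0.046914 * 180/pi = 2.688 degrees

2.688


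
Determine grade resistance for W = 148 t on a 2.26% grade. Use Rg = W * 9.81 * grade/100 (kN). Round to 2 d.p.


Rg = W * 9.81 * grade / 100
Rg = 148 * 9.81 * 2.26 / 100
Rg = 1451.88 * 0.0226
Rg = 32.81 kN

32.81


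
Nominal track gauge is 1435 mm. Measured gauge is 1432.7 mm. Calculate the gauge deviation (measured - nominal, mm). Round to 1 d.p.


Deviation = measured - nominal
Deviation = 1432.7 - 1435
Deviation = -2.3 mm

-2.3


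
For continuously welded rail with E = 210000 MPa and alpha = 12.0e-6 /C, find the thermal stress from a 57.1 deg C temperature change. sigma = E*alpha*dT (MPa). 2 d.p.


sigma = E * alpha * dT
sigma = 210000 * 12.0e-6 * 57.1
sigma = 2.52 * 57.1
sigma = 143.89 MPa

143.89


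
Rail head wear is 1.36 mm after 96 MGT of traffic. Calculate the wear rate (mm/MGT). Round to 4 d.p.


Wear rate = total wear / cumulative tonnage
Rate = 1.36 / 96
Rate = 0.0142 mm/MGT

0.0142


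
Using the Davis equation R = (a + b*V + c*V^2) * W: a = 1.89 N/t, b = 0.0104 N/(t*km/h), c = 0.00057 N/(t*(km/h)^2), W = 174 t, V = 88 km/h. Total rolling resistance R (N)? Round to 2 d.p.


b*V = 0.0104 * 88 = 0.9152
c*V^2 = 0.00057 * 7744 = 4.41408
R_per_t = 1.89 + 0.9152 + 4.41408 = 7.21928 N/t
R_total = 7.21928 * 174 = 1256.15 N

1256.15


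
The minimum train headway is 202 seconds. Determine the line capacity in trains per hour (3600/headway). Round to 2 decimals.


Capacity = 3600 / headway
Capacity = 3600 / 202
Capacity = 17.82 trains/hour

17.82


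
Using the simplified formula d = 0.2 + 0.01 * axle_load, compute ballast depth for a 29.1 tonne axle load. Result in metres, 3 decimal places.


d = 0.2 + 0.01 * 29.1
d = 0.2 + 0.291
d = 0.491 m

0.491


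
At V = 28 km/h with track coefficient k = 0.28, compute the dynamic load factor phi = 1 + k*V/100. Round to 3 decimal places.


phi = 1 + k * V / 100
phi = 1 + 0.28 * 28 / 100
phi = 1 + 0.0784
phi = 1.078

1.078


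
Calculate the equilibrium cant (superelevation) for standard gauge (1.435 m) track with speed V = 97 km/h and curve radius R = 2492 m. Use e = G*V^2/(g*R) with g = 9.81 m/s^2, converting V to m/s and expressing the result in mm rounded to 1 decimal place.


Convert speed: V = 97 / 3.6 = 26.9444 m/s
Apply formula: e = 1.435 * 26.9444^2 / (9.81 * 2492)
e = 1.435 * 726.0031 / 24446.52
e = 0.042616 m = 42.6 mm

42.6


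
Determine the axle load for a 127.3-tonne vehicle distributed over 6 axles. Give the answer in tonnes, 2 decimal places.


Load per axle = total weight / number of axles
Load = 127.3 / 6
Load = 21.22 tonnes

21.22


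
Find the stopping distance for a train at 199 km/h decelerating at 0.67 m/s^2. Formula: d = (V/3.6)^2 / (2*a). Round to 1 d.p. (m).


Convert speed: V = 199 / 3.6 = 55.2778 m/s
V^2 = 3055.6327
d = 3055.6327 / (2 * 0.67)
d = 3055.6327 / 1.34
d = 2280.3 m

2280.3


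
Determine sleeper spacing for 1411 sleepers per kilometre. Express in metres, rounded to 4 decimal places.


Spacing = 1000 m / number of sleepers
Spacing = 1000 / 1411
Spacing = 0.7087 m

0.7087


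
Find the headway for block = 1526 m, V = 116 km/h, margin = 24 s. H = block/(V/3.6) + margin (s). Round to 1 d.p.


V = 116 / 3.6 = 32.2222 m/s
Block traversal time = 1526 / 32.2222 = 47.3586 s
Headway = 47.3586 + 24
Headway = 71.4 s

71.4


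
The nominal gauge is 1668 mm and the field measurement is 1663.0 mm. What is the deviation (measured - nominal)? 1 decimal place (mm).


Deviation = measured - nominal
Deviation = 1663.0 - 1668
Deviation = -5.0 mm

-5.0


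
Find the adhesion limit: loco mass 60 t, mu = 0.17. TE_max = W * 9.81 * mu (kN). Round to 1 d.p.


TE_max = W * g * mu
TE_max = 60 * 9.81 * 0.17
TE_max = 588.6 * 0.17
TE_max = 100.1 kN

100.1


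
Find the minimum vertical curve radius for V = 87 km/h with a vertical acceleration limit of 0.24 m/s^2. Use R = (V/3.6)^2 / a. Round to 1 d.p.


Convert speed: V = 87 / 3.6 = 24.1667 m/s
V^2 = 584.0278 m^2/s^2
R_v = 584.0278 / 0.24
R_v = 2433.4 m

2433.4


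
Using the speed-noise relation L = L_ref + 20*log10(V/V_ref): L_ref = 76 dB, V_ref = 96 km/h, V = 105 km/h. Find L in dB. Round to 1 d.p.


V/V_ref = 105 / 96 = 1.09375
log10(1.09375) = 0.038918
20 * 0.038918 = 0.7784
L = 76 + 0.7784 = 76.8 dB

76.8


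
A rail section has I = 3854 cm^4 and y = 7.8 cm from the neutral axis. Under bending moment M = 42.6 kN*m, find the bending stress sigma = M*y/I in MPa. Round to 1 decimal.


Convert units:
M = 42.6 kN*m = 42600000 N*mm
y = 7.8 cm = 78 mm
I = 3854 cm^4 = 38540000 mm^4
sigma = 42600000 * 78 / 38540000
sigma = 86.2 MPa

86.2


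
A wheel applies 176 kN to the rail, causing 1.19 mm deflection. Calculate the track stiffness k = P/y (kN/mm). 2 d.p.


Track stiffness k = P / y
k = 176 / 1.19
k = 147.90 kN/mm

147.90


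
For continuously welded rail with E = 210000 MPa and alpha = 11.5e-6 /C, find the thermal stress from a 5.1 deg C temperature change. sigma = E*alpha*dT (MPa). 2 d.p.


sigma = E * alpha * dT
sigma = 210000 * 11.5e-6 * 5.1
sigma = 2.415 * 5.1
sigma = 12.32 MPa

12.32


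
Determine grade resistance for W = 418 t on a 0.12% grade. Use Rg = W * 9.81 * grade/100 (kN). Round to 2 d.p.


Rg = W * 9.81 * grade / 100
Rg = 418 * 9.81 * 0.12 / 100
Rg = 4100.58 * 0.0012
Rg = 4.92 kN

4.92


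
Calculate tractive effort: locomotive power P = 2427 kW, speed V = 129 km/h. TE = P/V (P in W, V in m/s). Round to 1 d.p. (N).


Convert: P = 2427 kW = 2427000 W
V = 129 / 3.6 = 35.8333 m/s
TE = 2427000 / 35.8333
TE = 67730.2 N

67730.2


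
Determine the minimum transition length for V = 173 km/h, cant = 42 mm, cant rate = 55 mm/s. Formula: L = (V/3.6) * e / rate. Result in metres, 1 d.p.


Convert speed: V = 173 / 3.6 = 48.0556 m/s
L = 48.0556 * 42 / 55
L = 2018.3333 / 55
L = 36.7 m

36.7


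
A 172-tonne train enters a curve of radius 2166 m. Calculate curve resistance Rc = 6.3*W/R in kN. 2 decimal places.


Rc = 6.3 * W / R
Rc = 6.3 * 172 / 2166
Rc = 1083.6 / 2166
Rc = 0.50 kN

0.50


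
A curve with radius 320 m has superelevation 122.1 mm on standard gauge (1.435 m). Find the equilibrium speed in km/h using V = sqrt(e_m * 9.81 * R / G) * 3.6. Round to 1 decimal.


Convert cant: e = 122.1 mm = 0.1221 m
V_ms = sqrt(0.1221 * 9.81 * 320 / 1.435)
V_ms = sqrt(267.105449) = 16.3434 m/s
V = 16.3434 * 3.6 = 58.8 km/h

58.8


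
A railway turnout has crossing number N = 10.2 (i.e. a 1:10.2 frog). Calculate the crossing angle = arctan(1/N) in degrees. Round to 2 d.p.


1/N = 1/10.2 = 0.098039
angle = arctan(0.098039) = 0.097727 rad
angle = 0.097727 * 180/pi = 5.60 degrees

5.60


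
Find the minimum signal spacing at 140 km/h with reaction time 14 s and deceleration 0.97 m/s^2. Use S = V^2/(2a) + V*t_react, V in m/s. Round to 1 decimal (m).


V = 140 / 3.6 = 38.8889 m/s
Braking distance = 38.8889^2 / (2*0.97) = 779.5596 m
Sighting distance = 38.8889 * 14 = 544.4444 m
S = 779.5596 + 544.4444 = 1324.0 m

1324.0


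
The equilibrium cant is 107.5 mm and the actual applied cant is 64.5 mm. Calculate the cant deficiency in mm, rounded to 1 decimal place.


Cant deficiency = equilibrium cant - actual cant
CD = 107.5 - 64.5
CD = 43.0 mm

43.0


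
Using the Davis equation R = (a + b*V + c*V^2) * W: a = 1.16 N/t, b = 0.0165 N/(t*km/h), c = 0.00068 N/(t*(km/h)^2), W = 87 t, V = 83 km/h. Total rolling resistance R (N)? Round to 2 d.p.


b*V = 0.0165 * 83 = 1.3695
c*V^2 = 0.00068 * 6889 = 4.68452
R_per_t = 1.16 + 1.3695 + 4.68452 = 7.21402 N/t
R_total = 7.21402 * 87 = 627.62 N

627.62


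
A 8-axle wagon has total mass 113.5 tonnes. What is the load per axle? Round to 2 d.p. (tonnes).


Load per axle = total weight / number of axles
Load = 113.5 / 8
Load = 14.19 tonnes

14.19


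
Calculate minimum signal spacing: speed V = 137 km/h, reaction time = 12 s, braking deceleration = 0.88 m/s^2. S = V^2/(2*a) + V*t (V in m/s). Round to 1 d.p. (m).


V = 137 / 3.6 = 38.0556 m/s
Braking distance = 38.0556^2 / (2*0.88) = 822.8553 m
Sighting distance = 38.0556 * 12 = 456.6667 m
S = 822.8553 + 456.6667 = 1279.5 m

1279.5


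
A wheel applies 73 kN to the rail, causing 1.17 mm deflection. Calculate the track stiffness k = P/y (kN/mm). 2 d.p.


Track stiffness k = P / y
k = 73 / 1.17
k = 62.39 kN/mm

62.39


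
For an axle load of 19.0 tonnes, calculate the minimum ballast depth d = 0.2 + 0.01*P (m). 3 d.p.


d = 0.2 + 0.01 * 19.0
d = 0.2 + 0.19
d = 0.390 m

0.390


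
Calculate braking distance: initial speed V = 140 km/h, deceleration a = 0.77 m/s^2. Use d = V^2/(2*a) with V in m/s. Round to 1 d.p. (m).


Convert speed: V = 140 / 3.6 = 38.8889 m/s
V^2 = 1512.3457
d = 1512.3457 / (2 * 0.77)
d = 1512.3457 / 1.54
d = 982.0 m

982.0


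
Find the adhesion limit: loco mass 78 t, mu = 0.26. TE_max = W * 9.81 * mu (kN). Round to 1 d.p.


TE_max = W * g * mu
TE_max = 78 * 9.81 * 0.26
TE_max = 765.18 * 0.26
TE_max = 198.9 kN

198.9


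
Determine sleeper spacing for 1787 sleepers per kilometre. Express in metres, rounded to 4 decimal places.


Spacing = 1000 m / number of sleepers
Spacing = 1000 / 1787
Spacing = 0.5596 m

0.5596


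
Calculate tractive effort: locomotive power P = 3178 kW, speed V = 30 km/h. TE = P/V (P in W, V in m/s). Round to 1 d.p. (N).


Convert: P = 3178 kW = 3178000 W
V = 30 / 3.6 = 8.3333 m/s
TE = 3178000 / 8.3333
TE = 381360.0 N

381360.0


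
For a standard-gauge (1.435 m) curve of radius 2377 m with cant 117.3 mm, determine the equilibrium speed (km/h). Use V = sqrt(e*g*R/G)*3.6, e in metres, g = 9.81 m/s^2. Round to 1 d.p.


Convert cant: e = 117.3 mm = 0.1173 m
V_ms = sqrt(0.1173 * 9.81 * 2377 / 1.435)
V_ms = sqrt(1906.093938) = 43.6588 m/s
V = 43.6588 * 3.6 = 157.2 km/h

157.2


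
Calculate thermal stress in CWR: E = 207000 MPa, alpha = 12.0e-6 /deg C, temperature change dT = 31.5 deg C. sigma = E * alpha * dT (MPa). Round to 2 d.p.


sigma = E * alpha * dT
sigma = 207000 * 12.0e-6 * 31.5
sigma = 2.484 * 31.5
sigma = 78.25 MPa

78.25


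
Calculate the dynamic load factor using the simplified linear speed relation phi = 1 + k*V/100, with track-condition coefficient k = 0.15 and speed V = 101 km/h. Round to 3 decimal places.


phi = 1 + k * V / 100
phi = 1 + 0.15 * 101 / 100
phi = 1 + 0.1515
phi = 1.152

1.152


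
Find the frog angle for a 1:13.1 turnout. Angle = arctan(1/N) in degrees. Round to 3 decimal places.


1/N = 1/13.1 = 0.076336
angle = arctan(0.076336) = 0.076188 rad
angle = 0.076188 * 180/pi = 4.365 degrees

4.365


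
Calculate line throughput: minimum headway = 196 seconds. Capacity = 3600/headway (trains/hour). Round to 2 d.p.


Capacity = 3600 / headway
Capacity = 3600 / 196
Capacity = 18.37 trains/hour

18.37


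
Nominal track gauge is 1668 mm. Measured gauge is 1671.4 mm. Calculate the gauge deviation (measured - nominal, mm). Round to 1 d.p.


Deviation = measured - nominal
Deviation = 1671.4 - 1668
Deviation = 3.4 mm

3.4


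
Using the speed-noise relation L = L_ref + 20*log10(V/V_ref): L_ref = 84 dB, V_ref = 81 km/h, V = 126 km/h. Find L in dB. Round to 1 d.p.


V/V_ref = 126 / 81 = 1.555556
log10(1.555556) = 0.191886
20 * 0.191886 = 3.8377
L = 84 + 3.8377 = 87.8 dB

87.8


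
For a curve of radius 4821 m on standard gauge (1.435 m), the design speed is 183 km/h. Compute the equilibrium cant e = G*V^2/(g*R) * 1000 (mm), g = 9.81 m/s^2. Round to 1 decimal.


Convert speed: V = 183 / 3.6 = 50.8333 m/s
Apply formula: e = 1.435 * 50.8333^2 / (9.81 * 4821)
e = 1.435 * 2584.0278 / 47294.01
e = 0.078405 m = 78.4 mm

78.4


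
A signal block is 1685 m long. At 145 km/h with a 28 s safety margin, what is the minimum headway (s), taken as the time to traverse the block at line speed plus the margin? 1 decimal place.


V = 145 / 3.6 = 40.2778 m/s
Block traversal time = 1685 / 40.2778 = 41.8345 s
Headway = 41.8345 + 28
Headway = 69.8 s

69.8


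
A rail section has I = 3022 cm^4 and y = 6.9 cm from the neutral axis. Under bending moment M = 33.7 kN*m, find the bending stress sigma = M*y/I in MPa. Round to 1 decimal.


Convert units:
M = 33.7 kN*m = 33700000 N*mm
y = 6.9 cm = 69 mm
I = 3022 cm^4 = 30220000 mm^4
sigma = 33700000 * 69 / 30220000
sigma = 76.9 MPa

76.9


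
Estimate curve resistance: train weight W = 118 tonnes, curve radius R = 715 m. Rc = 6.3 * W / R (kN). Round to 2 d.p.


Rc = 6.3 * W / R
Rc = 6.3 * 118 / 715
Rc = 743.4 / 715
Rc = 1.04 kN

1.04


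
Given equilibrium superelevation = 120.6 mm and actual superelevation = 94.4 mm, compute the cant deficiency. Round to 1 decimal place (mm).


Cant deficiency = equilibrium cant - actual cant
CD = 120.6 - 94.4
CD = 26.2 mm

26.2


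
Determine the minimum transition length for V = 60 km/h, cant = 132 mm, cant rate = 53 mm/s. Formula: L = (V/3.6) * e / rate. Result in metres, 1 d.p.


Convert speed: V = 60 / 3.6 = 16.6667 m/s
L = 16.6667 * 132 / 53
L = 2200.0 / 53
L = 41.5 m

41.5


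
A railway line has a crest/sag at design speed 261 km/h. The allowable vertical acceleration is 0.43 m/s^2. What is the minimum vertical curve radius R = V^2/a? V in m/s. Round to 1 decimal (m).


Convert speed: V = 261 / 3.6 = 72.5 m/s
V^2 = 5256.25 m^2/s^2
R_v = 5256.25 / 0.43
R_v = 12223.8 m

12223.8


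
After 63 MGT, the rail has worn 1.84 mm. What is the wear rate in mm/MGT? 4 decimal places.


Wear rate = total wear / cumulative tonnage
Rate = 1.84 / 63
Rate = 0.0292 mm/MGT

0.0292


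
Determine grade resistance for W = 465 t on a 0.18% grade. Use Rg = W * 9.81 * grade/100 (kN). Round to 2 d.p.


Rg = W * 9.81 * grade / 100
Rg = 465 * 9.81 * 0.18 / 100
Rg = 4561.65 * 0.0018
Rg = 8.21 kN

8.21


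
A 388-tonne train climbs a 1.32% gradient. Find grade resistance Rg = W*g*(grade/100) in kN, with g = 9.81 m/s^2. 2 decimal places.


Rg = W * 9.81 * grade / 100
Rg = 388 * 9.81 * 1.32 / 100
Rg = 3806.28 * 0.0132
Rg = 50.24 kN

50.24


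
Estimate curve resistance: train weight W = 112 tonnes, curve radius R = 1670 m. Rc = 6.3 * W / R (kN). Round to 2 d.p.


Rc = 6.3 * W / R
Rc = 6.3 * 112 / 1670
Rc = 705.6 / 1670
Rc = 0.42 kN

0.42


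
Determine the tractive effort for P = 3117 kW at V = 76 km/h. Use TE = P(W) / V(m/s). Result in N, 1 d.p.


Convert: P = 3117 kW = 3117000 W
V = 76 / 3.6 = 21.1111 m/s
TE = 3117000 / 21.1111
TE = 147647.4 N

147647.4


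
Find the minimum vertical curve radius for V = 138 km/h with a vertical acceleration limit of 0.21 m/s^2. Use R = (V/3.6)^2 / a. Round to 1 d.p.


Convert speed: V = 138 / 3.6 = 38.3333 m/s
V^2 = 1469.4444 m^2/s^2
R_v = 1469.4444 / 0.21
R_v = 6997.4 m

6997.4


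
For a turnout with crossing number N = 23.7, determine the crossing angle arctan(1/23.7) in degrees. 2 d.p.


1/N = 1/23.7 = 0.042194
angle = arctan(0.042194) = 0.042169 rad
angle = 0.042169 * 180/pi = 2.42 degrees

2.42


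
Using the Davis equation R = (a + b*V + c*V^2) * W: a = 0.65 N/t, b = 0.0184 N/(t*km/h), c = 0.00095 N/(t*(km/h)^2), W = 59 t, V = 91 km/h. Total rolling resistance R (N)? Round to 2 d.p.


b*V = 0.0184 * 91 = 1.6744
c*V^2 = 0.00095 * 8281 = 7.86695
R_per_t = 0.65 + 1.6744 + 7.86695 = 10.19135 N/t
R_total = 10.19135 * 59 = 601.29 N

601.29


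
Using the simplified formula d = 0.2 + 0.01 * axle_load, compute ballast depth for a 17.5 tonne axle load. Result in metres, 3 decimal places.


d = 0.2 + 0.01 * 17.5
d = 0.2 + 0.175
d = 0.375 m

0.375


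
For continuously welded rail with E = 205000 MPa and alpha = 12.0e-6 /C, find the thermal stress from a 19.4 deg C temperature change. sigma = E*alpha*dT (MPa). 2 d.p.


sigma = E * alpha * dT
sigma = 205000 * 12.0e-6 * 19.4
sigma = 2.46 * 19.4
sigma = 47.72 MPa

47.72


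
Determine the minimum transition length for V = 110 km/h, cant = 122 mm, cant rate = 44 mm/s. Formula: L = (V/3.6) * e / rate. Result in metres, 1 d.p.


Convert speed: V = 110 / 3.6 = 30.5556 m/s
L = 30.5556 * 122 / 44
L = 3727.7778 / 44
L = 84.7 m

84.7


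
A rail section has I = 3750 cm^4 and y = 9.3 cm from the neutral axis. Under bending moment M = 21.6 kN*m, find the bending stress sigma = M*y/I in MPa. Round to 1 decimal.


Convert units:
M = 21.6 kN*m = 21600000 N*mm
y = 9.3 cm = 93 mm
I = 3750 cm^4 = 37500000 mm^4
sigma = 21600000 * 93 / 37500000
sigma = 53.6 MPa

53.6


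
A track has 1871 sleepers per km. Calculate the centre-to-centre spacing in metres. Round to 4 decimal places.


Spacing = 1000 m / number of sleepers
Spacing = 1000 / 1871
Spacing = 0.5345 m

0.5345


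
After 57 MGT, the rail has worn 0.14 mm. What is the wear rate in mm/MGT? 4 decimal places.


Wear rate = total wear / cumulative tonnage
Rate = 0.14 / 57
Rate = 0.0025 mm/MGT

0.0025


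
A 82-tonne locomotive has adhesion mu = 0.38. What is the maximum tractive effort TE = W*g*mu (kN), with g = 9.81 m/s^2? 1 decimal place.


TE_max = W * g * mu
TE_max = 82 * 9.81 * 0.38
TE_max = 804.42 * 0.38
TE_max = 305.7 kN

305.7


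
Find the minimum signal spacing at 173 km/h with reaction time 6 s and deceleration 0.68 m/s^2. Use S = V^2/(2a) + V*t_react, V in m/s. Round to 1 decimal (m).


V = 173 / 3.6 = 48.0556 m/s
Braking distance = 48.0556^2 / (2*0.68) = 1698.0415 m
Sighting distance = 48.0556 * 6 = 288.3333 m
S = 1698.0415 + 288.3333 = 1986.4 m

1986.4


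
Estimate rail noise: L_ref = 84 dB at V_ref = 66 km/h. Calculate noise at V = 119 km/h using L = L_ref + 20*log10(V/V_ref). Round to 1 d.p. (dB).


V/V_ref = 119 / 66 = 1.80303
log10(1.80303) = 0.256003
20 * 0.256003 = 5.1201
L = 84 + 5.1201 = 89.1 dB

89.1


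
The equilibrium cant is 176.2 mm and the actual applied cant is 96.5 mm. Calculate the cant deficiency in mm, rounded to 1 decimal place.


Cant deficiency = equilibrium cant - actual cant
CD = 176.2 - 96.5
CD = 79.7 mm

79.7


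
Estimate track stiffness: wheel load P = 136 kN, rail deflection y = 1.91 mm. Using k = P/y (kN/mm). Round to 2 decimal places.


Track stiffness k = P / y
k = 136 / 1.91
k = 71.20 kN/mm

71.20


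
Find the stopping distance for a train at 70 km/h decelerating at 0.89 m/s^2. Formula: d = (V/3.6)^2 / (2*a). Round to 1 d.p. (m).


Convert speed: V = 70 / 3.6 = 19.4444 m/s
V^2 = 378.0864
d = 378.0864 / (2 * 0.89)
d = 378.0864 / 1.78
d = 212.4 m

212.4


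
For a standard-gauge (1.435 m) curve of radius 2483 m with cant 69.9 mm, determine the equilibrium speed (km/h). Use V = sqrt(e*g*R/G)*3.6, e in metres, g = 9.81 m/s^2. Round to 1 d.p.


Convert cant: e = 69.9 mm = 0.0699 m
V_ms = sqrt(0.0699 * 9.81 * 2483 / 1.435)
V_ms = sqrt(1186.508904) = 34.4457 m/s
V = 34.4457 * 3.6 = 124.0 km/h

124.0


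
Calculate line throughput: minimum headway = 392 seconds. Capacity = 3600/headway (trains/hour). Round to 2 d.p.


Capacity = 3600 / headway
Capacity = 3600 / 392
Capacity = 9.18 trains/hour

9.18


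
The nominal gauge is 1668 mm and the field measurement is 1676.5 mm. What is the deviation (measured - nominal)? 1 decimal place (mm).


Deviation = measured - nominal
Deviation = 1676.5 - 1668
Deviation = 8.5 mm

8.5


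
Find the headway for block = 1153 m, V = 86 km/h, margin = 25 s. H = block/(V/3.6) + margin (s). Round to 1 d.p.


V = 86 / 3.6 = 23.8889 m/s
Block traversal time = 1153 / 23.8889 = 48.2651 s
Headway = 48.2651 + 25
Headway = 73.3 s

73.3


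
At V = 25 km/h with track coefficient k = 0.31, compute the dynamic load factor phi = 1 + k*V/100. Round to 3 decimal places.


phi = 1 + k * V / 100
phi = 1 + 0.31 * 25 / 100
phi = 1 + 0.0775
phi = 1.078

1.078


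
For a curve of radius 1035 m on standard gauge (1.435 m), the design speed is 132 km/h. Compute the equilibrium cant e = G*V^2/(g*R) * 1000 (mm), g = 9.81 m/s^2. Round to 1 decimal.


Convert speed: V = 132 / 3.6 = 36.6667 m/s
Apply formula: e = 1.435 * 36.6667^2 / (9.81 * 1035)
e = 1.435 * 1344.4444 / 10153.35
e = 0.190014 m = 190.0 mm

190.0


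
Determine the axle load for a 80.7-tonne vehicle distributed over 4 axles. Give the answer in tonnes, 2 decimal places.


Load per axle = total weight / number of axles
Load = 80.7 / 4
Load = 20.18 tonnes

20.18


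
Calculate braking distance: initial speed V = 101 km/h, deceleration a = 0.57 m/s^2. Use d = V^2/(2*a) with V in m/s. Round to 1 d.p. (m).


Convert speed: V = 101 / 3.6 = 28.0556 m/s
V^2 = 787.1142
d = 787.1142 / (2 * 0.57)
d = 787.1142 / 1.14
d = 690.5 m

690.5


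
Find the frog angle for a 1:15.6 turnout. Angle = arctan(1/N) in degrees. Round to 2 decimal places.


1/N = 1/15.6 = 0.064103
angle = arctan(0.064103) = 0.064015 rad
angle = 0.064015 * 180/pi = 3.67 degrees

3.67


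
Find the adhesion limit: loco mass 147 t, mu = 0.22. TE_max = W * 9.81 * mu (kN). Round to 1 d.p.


TE_max = W * g * mu
TE_max = 147 * 9.81 * 0.22
TE_max = 1442.07 * 0.22
TE_max = 317.3 kN

317.3


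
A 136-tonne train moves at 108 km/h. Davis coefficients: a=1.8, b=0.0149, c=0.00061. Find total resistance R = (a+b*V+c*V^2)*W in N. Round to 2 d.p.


b*V = 0.0149 * 108 = 1.6092
c*V^2 = 0.00061 * 11664 = 7.11504
R_per_t = 1.8 + 1.6092 + 7.11504 = 10.52424 N/t
R_total = 10.52424 * 136 = 1431.30 N

1431.30


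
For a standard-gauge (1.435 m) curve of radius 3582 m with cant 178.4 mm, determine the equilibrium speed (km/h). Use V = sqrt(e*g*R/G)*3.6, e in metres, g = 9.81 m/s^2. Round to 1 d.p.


Convert cant: e = 178.4 mm = 0.1784 m
V_ms = sqrt(0.1784 * 9.81 * 3582 / 1.435)
V_ms = sqrt(4368.552284) = 66.095 m/s
V = 66.095 * 3.6 = 237.9 km/h

237.9


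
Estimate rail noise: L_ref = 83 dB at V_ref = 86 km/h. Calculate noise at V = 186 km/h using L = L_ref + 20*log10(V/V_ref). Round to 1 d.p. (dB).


V/V_ref = 186 / 86 = 2.162791
log10(2.162791) = 0.335014
20 * 0.335014 = 6.7003
L = 83 + 6.7003 = 89.7 dB

89.7


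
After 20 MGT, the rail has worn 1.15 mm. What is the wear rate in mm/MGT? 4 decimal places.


Wear rate = total wear / cumulative tonnage
Rate = 1.15 / 20
Rate = 0.0575 mm/MGT

0.0575


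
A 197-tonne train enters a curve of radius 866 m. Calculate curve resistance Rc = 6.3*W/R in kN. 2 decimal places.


Rc = 6.3 * W / R
Rc = 6.3 * 197 / 866
Rc = 1241.1 / 866
Rc = 1.43 kN

1.43


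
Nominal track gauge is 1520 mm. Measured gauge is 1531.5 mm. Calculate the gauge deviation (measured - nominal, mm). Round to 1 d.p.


Deviation = measured - nominal
Deviation = 1531.5 - 1520
Deviation = 11.5 mm

11.5


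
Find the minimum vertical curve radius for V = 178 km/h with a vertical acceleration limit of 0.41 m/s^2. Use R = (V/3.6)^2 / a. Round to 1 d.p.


Convert speed: V = 178 / 3.6 = 49.4444 m/s
V^2 = 2444.7531 m^2/s^2
R_v = 2444.7531 / 0.41
R_v = 5962.8 m

5962.8


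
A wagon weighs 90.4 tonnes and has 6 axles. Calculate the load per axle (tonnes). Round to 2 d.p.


Load per axle = total weight / number of axles
Load = 90.4 / 6
Load = 15.07 tonnes

15.07


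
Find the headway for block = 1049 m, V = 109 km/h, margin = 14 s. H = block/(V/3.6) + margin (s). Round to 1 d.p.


V = 109 / 3.6 = 30.2778 m/s
Block traversal time = 1049 / 30.2778 = 34.6459 s
Headway = 34.6459 + 14
Headway = 48.6 s

48.6


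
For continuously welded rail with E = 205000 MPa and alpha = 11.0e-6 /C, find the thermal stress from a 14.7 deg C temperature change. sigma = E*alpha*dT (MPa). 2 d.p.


sigma = E * alpha * dT
sigma = 205000 * 11.0e-6 * 14.7
sigma = 2.255 * 14.7
sigma = 33.15 MPa

33.15


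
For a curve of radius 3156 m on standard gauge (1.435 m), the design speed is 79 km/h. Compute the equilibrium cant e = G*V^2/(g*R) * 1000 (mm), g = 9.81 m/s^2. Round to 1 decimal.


Convert speed: V = 79 / 3.6 = 21.9444 m/s
Apply formula: e = 1.435 * 21.9444^2 / (9.81 * 3156)
e = 1.435 * 481.5586 / 30960.36
e = 0.02232 m = 22.3 mm

22.3


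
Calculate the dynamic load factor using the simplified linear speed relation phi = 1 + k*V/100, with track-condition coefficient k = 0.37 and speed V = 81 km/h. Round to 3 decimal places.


phi = 1 + k * V / 100
phi = 1 + 0.37 * 81 / 100
phi = 1 + 0.2997
phi = 1.300

1.300


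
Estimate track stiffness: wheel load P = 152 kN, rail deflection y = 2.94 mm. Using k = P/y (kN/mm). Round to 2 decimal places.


Track stiffness k = P / y
k = 152 / 2.94
k = 51.70 kN/mm

51.70


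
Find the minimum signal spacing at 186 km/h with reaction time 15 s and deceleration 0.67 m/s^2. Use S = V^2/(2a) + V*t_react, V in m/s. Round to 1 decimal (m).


V = 186 / 3.6 = 51.6667 m/s
Braking distance = 51.6667^2 / (2*0.67) = 1992.1227 m
Sighting distance = 51.6667 * 15 = 775.0 m
S = 1992.1227 + 775.0 = 2767.1 m

2767.1


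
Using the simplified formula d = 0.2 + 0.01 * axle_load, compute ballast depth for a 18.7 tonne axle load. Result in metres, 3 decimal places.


d = 0.2 + 0.01 * 18.7
d = 0.2 + 0.187
d = 0.387 m

0.387


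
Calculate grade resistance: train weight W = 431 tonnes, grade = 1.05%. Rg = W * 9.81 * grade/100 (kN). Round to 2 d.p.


Rg = W * 9.81 * grade / 100
Rg = 431 * 9.81 * 1.05 / 100
Rg = 4228.11 * 0.0105
Rg = 44.40 kN

44.40


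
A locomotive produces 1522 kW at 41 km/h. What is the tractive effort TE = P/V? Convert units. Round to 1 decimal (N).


Convert: P = 1522 kW = 1522000 W
V = 41 / 3.6 = 11.3889 m/s
TE = 1522000 / 11.3889
TE = 133639.0 N

133639.0


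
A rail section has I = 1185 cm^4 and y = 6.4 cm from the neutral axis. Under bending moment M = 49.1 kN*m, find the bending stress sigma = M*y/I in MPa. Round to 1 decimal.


Convert units:
M = 49.1 kN*m = 49100000 N*mm
y = 6.4 cm = 64 mm
I = 1185 cm^4 = 11850000 mm^4
sigma = 49100000 * 64 / 11850000
sigma = 265.2 MPa

265.2


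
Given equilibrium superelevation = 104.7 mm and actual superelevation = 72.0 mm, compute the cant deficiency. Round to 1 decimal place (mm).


Cant deficiency = equilibrium cant - actual cant
CD = 104.7 - 72.0
CD = 32.7 mm

32.7


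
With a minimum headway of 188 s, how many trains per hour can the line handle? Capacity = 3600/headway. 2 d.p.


Capacity = 3600 / headway
Capacity = 3600 / 188
Capacity = 19.15 trains/hour

19.15


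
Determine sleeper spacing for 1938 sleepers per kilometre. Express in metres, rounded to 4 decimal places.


Spacing = 1000 m / number of sleepers
Spacing = 1000 / 1938
Spacing = 0.5160 m

0.5160


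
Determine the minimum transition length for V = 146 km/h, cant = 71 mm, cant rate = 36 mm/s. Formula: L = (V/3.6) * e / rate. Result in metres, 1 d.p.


Convert speed: V = 146 / 3.6 = 40.5556 m/s
L = 40.5556 * 71 / 36
L = 2879.4444 / 36
L = 80.0 m

80.0


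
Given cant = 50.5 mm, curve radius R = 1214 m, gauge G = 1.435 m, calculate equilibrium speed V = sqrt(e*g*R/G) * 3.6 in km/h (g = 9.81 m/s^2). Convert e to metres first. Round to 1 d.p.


Convert cant: e = 50.5 mm = 0.0505 m
V_ms = sqrt(0.0505 * 9.81 * 1214 / 1.435)
V_ms = sqrt(419.109178) = 20.4722 m/s
V = 20.4722 * 3.6 = 73.7 km/h

73.7


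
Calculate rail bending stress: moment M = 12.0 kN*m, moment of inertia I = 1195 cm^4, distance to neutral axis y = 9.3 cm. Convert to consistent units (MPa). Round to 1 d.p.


Convert units:
M = 12.0 kN*m = 12000000 N*mm
y = 9.3 cm = 93 mm
I = 1195 cm^4 = 11950000 mm^4
sigma = 12000000 * 93 / 11950000
sigma = 93.4 MPa

93.4


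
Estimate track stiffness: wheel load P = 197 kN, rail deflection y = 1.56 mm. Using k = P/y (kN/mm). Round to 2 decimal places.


Track stiffness k = P / y
k = 197 / 1.56
k = 126.28 kN/mm

126.28


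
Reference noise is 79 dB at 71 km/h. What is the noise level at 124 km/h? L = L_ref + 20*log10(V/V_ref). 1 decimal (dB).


V/V_ref = 124 / 71 = 1.746479
log10(1.746479) = 0.242163
20 * 0.242163 = 4.8433
L = 79 + 4.8433 = 83.8 dB

83.8


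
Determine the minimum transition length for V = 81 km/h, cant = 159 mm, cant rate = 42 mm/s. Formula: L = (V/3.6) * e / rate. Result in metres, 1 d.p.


Convert speed: V = 81 / 3.6 = 22.5 m/s
L = 22.5 * 159 / 42
L = 3577.5 / 42
L = 85.2 m

85.2


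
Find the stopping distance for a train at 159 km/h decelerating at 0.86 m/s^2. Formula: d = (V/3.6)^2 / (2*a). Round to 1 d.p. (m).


Convert speed: V = 159 / 3.6 = 44.1667 m/s
V^2 = 1950.6944
d = 1950.6944 / (2 * 0.86)
d = 1950.6944 / 1.72
d = 1134.1 m

1134.1


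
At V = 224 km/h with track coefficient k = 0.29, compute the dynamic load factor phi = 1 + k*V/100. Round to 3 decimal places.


phi = 1 + k * V / 100
phi = 1 + 0.29 * 224 / 100
phi = 1 + 0.6496
phi = 1.650

1.650


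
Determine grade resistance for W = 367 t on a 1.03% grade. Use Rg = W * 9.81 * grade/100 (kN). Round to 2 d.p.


Rg = W * 9.81 * grade / 100
Rg = 367 * 9.81 * 1.03 / 100
Rg = 3600.27 * 0.0103
Rg = 37.08 kN

37.08


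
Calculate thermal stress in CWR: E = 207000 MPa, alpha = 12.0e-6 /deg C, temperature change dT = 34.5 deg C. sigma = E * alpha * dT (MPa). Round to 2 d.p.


sigma = E * alpha * dT
sigma = 207000 * 12.0e-6 * 34.5
sigma = 2.484 * 34.5
sigma = 85.70 MPa

85.70


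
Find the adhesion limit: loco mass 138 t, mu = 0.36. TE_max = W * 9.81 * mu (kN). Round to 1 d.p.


TE_max = W * g * mu
TE_max = 138 * 9.81 * 0.36
TE_max = 1353.78 * 0.36
TE_max = 487.4 kN

487.4


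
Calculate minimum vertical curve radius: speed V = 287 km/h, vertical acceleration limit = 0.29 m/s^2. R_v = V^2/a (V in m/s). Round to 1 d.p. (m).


Convert speed: V = 287 / 3.6 = 79.7222 m/s
V^2 = 6355.6327 m^2/s^2
R_v = 6355.6327 / 0.29
R_v = 21916.0 m

21916.0


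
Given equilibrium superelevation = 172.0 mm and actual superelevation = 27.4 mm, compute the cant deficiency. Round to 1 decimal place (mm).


Cant deficiency = equilibrium cant - actual cant
CD = 172.0 - 27.4
CD = 144.6 mm

144.6


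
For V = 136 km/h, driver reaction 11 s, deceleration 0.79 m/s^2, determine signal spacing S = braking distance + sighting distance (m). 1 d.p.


V = 136 / 3.6 = 37.7778 m/s
Braking distance = 37.7778^2 / (2*0.79) = 903.2661 m
Sighting distance = 37.7778 * 11 = 415.5556 m
S = 903.2661 + 415.5556 = 1318.8 m

1318.8


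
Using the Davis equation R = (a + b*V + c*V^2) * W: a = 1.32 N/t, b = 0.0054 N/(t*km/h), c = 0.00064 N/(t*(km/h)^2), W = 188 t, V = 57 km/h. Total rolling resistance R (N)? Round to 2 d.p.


b*V = 0.0054 * 57 = 0.3078
c*V^2 = 0.00064 * 3249 = 2.07936
R_per_t = 1.32 + 0.3078 + 2.07936 = 3.70716 N/t
R_total = 3.70716 * 188 = 696.95 N

696.95


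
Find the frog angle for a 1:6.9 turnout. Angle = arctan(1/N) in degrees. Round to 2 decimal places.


1/N = 1/6.9 = 0.144928
angle = arctan(0.144928) = 0.143925 rad
angle = 0.143925 * 180/pi = 8.25 degrees

8.25


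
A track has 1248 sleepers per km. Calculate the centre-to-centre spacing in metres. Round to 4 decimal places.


Spacing = 1000 m / number of sleepers
Spacing = 1000 / 1248
Spacing = 0.8013 m

0.8013


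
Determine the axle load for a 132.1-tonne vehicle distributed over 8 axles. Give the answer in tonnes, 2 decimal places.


Load per axle = total weight / number of axles
Load = 132.1 / 8
Load = 16.51 tonnes

16.51


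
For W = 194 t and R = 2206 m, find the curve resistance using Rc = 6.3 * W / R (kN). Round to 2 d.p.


Rc = 6.3 * W / R
Rc = 6.3 * 194 / 2206
Rc = 1222.2 / 2206
Rc = 0.55 kN

0.55


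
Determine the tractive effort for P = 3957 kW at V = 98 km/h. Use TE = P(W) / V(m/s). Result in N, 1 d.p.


Convert: P = 3957 kW = 3957000 W
V = 98 / 3.6 = 27.2222 m/s
TE = 3957000 / 27.2222
TE = 145359.2 N

145359.2


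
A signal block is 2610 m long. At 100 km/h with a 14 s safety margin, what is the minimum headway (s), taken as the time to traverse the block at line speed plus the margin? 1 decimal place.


V = 100 / 3.6 = 27.7778 m/s
Block traversal time = 2610 / 27.7778 = 93.96 s
Headway = 93.96 + 14
Headway = 108.0 s

108.0


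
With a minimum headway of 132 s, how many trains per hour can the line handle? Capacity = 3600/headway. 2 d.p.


Capacity = 3600 / headway
Capacity = 3600 / 132
Capacity = 27.27 trains/hour

27.27


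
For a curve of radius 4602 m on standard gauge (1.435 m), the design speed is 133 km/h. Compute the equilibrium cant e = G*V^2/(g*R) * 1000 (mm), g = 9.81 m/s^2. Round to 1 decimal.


Convert speed: V = 133 / 3.6 = 36.9444 m/s
Apply formula: e = 1.435 * 36.9444^2 / (9.81 * 4602)
e = 1.435 * 1364.892 / 45145.62
e = 0.043384 m = 43.4 mm

43.4


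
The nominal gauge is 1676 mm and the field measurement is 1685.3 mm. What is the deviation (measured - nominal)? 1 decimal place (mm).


Deviation = measured - nominal
Deviation = 1685.3 - 1676
Deviation = 9.3 mm

9.3


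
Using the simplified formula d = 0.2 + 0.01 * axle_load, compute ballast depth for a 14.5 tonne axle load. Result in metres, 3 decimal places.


d = 0.2 + 0.01 * 14.5
d = 0.2 + 0.145
d = 0.345 m

0.345


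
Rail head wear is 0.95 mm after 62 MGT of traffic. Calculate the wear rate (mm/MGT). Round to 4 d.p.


Wear rate = total wear / cumulative tonnage
Rate = 0.95 / 62
Rate = 0.0153 mm/MGT

0.0153


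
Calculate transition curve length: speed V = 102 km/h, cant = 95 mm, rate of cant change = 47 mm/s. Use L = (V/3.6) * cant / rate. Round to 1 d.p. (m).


Convert speed: V = 102 / 3.6 = 28.3333 m/s
L = 28.3333 * 95 / 47
L = 2691.6667 / 47
L = 57.3 m

57.3


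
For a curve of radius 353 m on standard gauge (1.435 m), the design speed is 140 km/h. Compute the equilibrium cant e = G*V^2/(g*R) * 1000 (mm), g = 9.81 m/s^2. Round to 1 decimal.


Convert speed: V = 140 / 3.6 = 38.8889 m/s
Apply formula: e = 1.435 * 38.8889^2 / (9.81 * 353)
e = 1.435 * 1512.3457 / 3462.93
e = 0.626699 m = 626.7 mm

626.7


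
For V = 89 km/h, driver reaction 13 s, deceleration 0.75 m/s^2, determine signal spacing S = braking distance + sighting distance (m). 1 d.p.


V = 89 / 3.6 = 24.7222 m/s
Braking distance = 24.7222^2 / (2*0.75) = 407.4588 m
Sighting distance = 24.7222 * 13 = 321.3889 m
S = 407.4588 + 321.3889 = 728.8 m

728.8


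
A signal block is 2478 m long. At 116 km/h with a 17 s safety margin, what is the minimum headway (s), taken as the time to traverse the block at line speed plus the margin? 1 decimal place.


V = 116 / 3.6 = 32.2222 m/s
Block traversal time = 2478 / 32.2222 = 76.9034 s
Headway = 76.9034 + 17
Headway = 93.9 s

93.9


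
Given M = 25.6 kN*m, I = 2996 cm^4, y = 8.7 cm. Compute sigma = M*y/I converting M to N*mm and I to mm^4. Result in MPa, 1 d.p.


Convert units:
M = 25.6 kN*m = 25600000 N*mm
y = 8.7 cm = 87 mm
I = 2996 cm^4 = 29960000 mm^4
sigma = 25600000 * 87 / 29960000
sigma = 74.3 MPa

74.3


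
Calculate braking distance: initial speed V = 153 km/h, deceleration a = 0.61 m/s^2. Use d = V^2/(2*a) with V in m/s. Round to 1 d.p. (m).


Convert speed: V = 153 / 3.6 = 42.5 m/s
V^2 = 1806.25
d = 1806.25 / (2 * 0.61)
d = 1806.25 / 1.22
d = 1480.5 m

1480.5


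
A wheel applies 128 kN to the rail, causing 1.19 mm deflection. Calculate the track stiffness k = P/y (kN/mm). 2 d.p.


Track stiffness k = P / y
k = 128 / 1.19
k = 107.56 kN/mm

107.56


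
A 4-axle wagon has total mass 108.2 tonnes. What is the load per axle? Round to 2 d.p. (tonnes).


Load per axle = total weight / number of axles
Load = 108.2 / 4
Load = 27.05 tonnes

27.05


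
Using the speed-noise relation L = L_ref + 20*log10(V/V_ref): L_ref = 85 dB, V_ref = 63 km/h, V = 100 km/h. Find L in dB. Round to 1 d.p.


V/V_ref = 100 / 63 = 1.587302
log10(1.587302) = 0.200659
20 * 0.200659 = 4.0132
L = 85 + 4.0132 = 89.0 dB

89.0


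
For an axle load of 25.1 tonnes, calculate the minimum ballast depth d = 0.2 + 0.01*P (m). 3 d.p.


d = 0.2 + 0.01 * 25.1
d = 0.2 + 0.251
d = 0.451 m

0.451


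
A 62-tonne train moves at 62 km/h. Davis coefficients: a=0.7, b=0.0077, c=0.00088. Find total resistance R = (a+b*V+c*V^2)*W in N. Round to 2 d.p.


b*V = 0.0077 * 62 = 0.4774
c*V^2 = 0.00088 * 3844 = 3.38272
R_per_t = 0.7 + 0.4774 + 3.38272 = 4.56012 N/t
R_total = 4.56012 * 62 = 282.73 N

282.73


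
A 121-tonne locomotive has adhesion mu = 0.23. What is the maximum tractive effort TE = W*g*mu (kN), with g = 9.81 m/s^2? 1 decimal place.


TE_max = W * g * mu
TE_max = 121 * 9.81 * 0.23
TE_max = 1187.01 * 0.23
TE_max = 273.0 kN

273.0


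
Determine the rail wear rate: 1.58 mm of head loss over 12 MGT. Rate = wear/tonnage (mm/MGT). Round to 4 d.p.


Wear rate = total wear / cumulative tonnage
Rate = 1.58 / 12
Rate = 0.1317 mm/MGT

0.1317


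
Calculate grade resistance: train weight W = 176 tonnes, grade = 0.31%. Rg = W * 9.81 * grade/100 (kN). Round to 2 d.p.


Rg = W * 9.81 * grade / 100
Rg = 176 * 9.81 * 0.31 / 100
Rg = 1726.56 * 0.0031
Rg = 5.35 kN

5.35


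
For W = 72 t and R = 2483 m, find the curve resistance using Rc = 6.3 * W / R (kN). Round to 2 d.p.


Rc = 6.3 * W / R
Rc = 6.3 * 72 / 2483
Rc = 453.6 / 2483
Rc = 0.18 kN

0.18


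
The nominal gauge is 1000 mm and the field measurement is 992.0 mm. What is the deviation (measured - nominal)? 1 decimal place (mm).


Deviation = measured - nominal
Deviation = 992.0 - 1000
Deviation = -8.0 mm

-8.0


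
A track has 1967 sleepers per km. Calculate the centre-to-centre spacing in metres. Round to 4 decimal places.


Spacing = 1000 m / number of sleepers
Spacing = 1000 / 1967
Spacing = 0.5084 m

0.5084


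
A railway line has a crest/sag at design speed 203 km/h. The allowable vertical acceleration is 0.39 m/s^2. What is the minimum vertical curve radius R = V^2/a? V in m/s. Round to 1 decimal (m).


Convert speed: V = 203 / 3.6 = 56.3889 m/s
V^2 = 3179.7068 m^2/s^2
R_v = 3179.7068 / 0.39
R_v = 8153.1 m

8153.1


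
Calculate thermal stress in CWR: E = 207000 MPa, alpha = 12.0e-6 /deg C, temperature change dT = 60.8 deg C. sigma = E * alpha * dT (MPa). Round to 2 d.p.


sigma = E * alpha * dT
sigma = 207000 * 12.0e-6 * 60.8
sigma = 2.484 * 60.8
sigma = 151.03 MPa

151.03


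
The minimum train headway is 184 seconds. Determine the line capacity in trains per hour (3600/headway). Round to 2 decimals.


Capacity = 3600 / headway
Capacity = 3600 / 184
Capacity = 19.57 trains/hour

19.57


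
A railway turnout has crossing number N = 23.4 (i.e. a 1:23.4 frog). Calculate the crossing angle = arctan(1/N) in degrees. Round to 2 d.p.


1/N = 1/23.4 = 0.042735
angle = arctan(0.042735) = 0.042709 rad
angle = 0.042709 * 180/pi = 2.45 degrees

2.45


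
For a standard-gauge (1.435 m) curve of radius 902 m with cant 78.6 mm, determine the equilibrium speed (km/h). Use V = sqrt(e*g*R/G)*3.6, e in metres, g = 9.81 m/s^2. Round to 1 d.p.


Convert cant: e = 78.6 mm = 0.0786 m
V_ms = sqrt(0.0786 * 9.81 * 902 / 1.435)
V_ms = sqrt(484.670057) = 22.0152 m/s
V = 22.0152 * 3.6 = 79.3 km/h

79.3


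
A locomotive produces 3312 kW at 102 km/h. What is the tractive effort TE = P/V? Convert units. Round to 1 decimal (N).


Convert: P = 3312 kW = 3312000 W
V = 102 / 3.6 = 28.3333 m/s
TE = 3312000 / 28.3333
TE = 116894.1 N

116894.1


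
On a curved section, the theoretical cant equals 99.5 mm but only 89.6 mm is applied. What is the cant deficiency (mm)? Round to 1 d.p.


Cant deficiency = equilibrium cant - actual cant
CD = 99.5 - 89.6
CD = 9.9 mm

9.9


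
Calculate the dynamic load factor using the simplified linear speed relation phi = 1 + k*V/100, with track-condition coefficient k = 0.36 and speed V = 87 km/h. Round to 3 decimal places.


phi = 1 + k * V / 100
phi = 1 + 0.36 * 87 / 100
phi = 1 + 0.3132
phi = 1.313

1.313


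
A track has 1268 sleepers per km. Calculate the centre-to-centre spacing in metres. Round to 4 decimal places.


Spacing = 1000 m / number of sleepers
Spacing = 1000 / 1268
Spacing = 0.7886 m

0.7886
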